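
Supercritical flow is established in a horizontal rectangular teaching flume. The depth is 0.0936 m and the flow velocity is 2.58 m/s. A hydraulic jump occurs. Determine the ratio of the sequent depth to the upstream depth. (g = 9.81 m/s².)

Fr₁ = V₁/√(g·y₁) = 2.58/√(9.81×0.0936) = 2.69.
Sequent-depth ratio: y₂/y₁ = ½[√(1 + 8Fr₁²) − 1] = ½[√58.99 − 1] = 3.34.

y₂/y₁ = 3.34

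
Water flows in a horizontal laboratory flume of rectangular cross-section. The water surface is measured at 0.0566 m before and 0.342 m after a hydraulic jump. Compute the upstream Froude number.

Fr₁ = 4.61

For a rectangular channel the momentum equation gives q² = ½·g·y₁·y₂·(y₁ + y₂) = ½×9.81×0.0566×0.342×0.399 = 0.0378.
q = √0.0378 = 0.195 m²/s.
V₁ = q/y₁ = 3.44 m/s; Fr₁ = V₁/√(g·y₁) = 4.61.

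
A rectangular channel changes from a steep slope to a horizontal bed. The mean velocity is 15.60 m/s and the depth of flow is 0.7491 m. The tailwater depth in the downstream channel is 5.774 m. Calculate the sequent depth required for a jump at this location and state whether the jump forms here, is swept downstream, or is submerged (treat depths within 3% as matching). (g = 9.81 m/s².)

y₂ = 5.733 m; the jump forms here

Fr₁ = V₁/√(g·y₁) = 15.60/√(9.81×0.7491) = 5.755.
Conjugate-depth relation: y₂/y₁ = ½[√(1 + 8Fr₁²) − 1] = ½[√265.93 − 1] = 7.654.
y₂ = 7.654 × 0.7491 = 5.733 m.
Tailwater y_tw = 5.774 m: y_tw ≈ y₂, so the jump forms here.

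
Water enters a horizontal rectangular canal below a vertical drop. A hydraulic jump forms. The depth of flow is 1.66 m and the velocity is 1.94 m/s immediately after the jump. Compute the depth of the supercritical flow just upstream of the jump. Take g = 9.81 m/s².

Fr₂ = V₂/√(g·y₂) = 1.94/√(9.81×1.66) = 0.481.
Applying the sequent-depth relation in reverse, y₁/y₂ = ½[√(1 + 8Fr₂²) − 1] = ½[√2.849 − 1] = 0.344.
y₁ = 0.344 × 1.66 = 0.571 m.

y₁ = 0.571 m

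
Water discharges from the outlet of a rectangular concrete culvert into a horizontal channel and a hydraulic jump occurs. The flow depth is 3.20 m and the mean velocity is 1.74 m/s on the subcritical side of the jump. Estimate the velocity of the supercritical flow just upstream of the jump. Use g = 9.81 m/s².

V₁ = 10.5 m/s

Fr₂ = V₂/√(g·y₂) = 1.74/√(9.81×3.20) = 0.311.
Applying the sequent-depth relation in reverse, y₁/y₂ = ½[√(1 + 8Fr₂²) − 1] = ½[√1.772 − 1] = 0.165.
y₁ = 0.165 × 3.20 = 0.530 m.
V₁ = q/y₁ = 5.57/0.530 = 10.5 m/s.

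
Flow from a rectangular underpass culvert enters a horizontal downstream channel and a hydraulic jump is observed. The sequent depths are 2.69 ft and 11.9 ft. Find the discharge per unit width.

q = 86.7 ft²/s

For a rectangular channel the momentum equation gives q² = ½·g·y₁·y₂·(y₁ + y₂) = ½×32.2×2.69×11.9×14.6 = 7519.
q = √7519 = 86.7 ft²/s.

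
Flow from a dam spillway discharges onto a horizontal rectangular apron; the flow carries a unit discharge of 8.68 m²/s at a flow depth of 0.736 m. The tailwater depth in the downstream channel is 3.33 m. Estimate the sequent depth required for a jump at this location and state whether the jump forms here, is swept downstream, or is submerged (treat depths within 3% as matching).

V₁ = q/y₁ = 8.68/0.736 = 11.8 m/s. Fr₁ = V₁/√(g·y₁) = 11.8/√(9.81×0.736) = 4.39.
Sequent-depth ratio: y₂/y₁ = ½[√(1 + 8Fr₁²) − 1] = ½[√155.1 − 1] = 5.73.
y₂ = 5.73 × 0.736 = 4.22 m.
Tailwater y_tw = 3.33 m: y_tw < y₂, so the jump is swept downstream.

y₂ = 4.22 m; the jump is swept downstream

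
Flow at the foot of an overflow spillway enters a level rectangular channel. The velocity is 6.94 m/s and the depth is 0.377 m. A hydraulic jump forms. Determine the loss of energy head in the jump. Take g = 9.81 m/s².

Fr₁ = V₁/√(g·y₁) = 6.94/√(9.81×0.377) = 3.61.
By Bélanger, y₂/y₁ = ½[√(1 + 8Fr₁²) − 1] = ½[√105.2 − 1] = 4.63.
y₂ = 4.63 × 0.377 = 1.74 m.
q = V₁·y₁ = 6.94 × 0.377 = 2.62 m²/s. V₂ = q/y₂ = 2.62/1.74 = 1.50 m/s. E₁ = y₁ + V₁²/2g = 2.83 m; E₂ = y₂ + V₂²/2g = 1.86 m. ΔE = E₁ − E₂ = 0.972 m.

ΔE = 0.972 m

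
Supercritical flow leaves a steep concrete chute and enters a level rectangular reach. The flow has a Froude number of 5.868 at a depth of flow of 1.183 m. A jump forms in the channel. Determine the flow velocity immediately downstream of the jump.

V₂ = 2.558 m/s

Fr₁ = 5.868 (given).
Bélanger equation: y₂/y₁ = ½[√(1 + 8Fr₁²) − 1] = ½[√276.47 − 1] = 7.814.
y₂ = 7.814 × 1.183 = 9.244 m.
V₁ = Fr₁·√(g·y₁) = 5.868×√(9.81×1.183) = 19.99 m/s; q = V₁·y₁ = 23.65 m²/s.
V₂ = q/y₂ = 23.65/9.244 = 2.558 m/s.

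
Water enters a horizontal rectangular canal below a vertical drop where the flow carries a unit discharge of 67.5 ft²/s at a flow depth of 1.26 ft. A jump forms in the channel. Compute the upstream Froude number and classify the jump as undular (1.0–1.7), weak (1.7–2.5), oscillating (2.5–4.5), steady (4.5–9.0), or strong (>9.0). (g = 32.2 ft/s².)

V₁ = q/y₁ = 67.5/1.26 = 53.6 ft/s. Fr₁ = V₁/√(g·y₁) = 53.6/√(32.2×1.26) = 8.41.
Fr₁ = 8.41 lies in the steady range.

Fr₁ = 8.41; steady jump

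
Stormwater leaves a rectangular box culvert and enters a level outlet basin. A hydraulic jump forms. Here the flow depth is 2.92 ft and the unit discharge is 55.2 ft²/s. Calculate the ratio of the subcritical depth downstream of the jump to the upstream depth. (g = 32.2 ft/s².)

V₁ = q/y₁ = 55.2/2.92 = 18.9 ft/s. Fr₁ = V₁/√(g·y₁) = 18.9/√(32.2×2.92) = 1.95.
By Bélanger, y₂/y₁ = ½[√(1 + 8Fr₁²) − 1] = ½[√31.41 − 1] = 2.30.

y₂/y₁ = 2.30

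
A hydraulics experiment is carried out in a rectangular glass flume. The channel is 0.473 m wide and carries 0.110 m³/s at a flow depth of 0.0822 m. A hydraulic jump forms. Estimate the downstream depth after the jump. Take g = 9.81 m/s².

y₂ = 0.327 m

q = Q/b = 0.110/0.473 = 0.233 m²/s; V₁ = q/y₁ = 2.83 m/s. Fr₁ = V₁/√(g·y₁) = 3.15.
Conjugate-depth relation: y₂/y₁ = ½[√(1 + 8Fr₁²) − 1] = ½[√80.41 − 1] = 3.98.
y₂ = 3.98 × 0.0822 = 0.327 m.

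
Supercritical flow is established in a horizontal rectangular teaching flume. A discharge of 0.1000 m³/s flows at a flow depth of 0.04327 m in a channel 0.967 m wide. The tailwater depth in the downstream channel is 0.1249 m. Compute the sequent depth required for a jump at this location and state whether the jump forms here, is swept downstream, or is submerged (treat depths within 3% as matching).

q = Q/b = 0.1000/0.967 = 0.1034 m²/s; V₁ = q/y₁ = 2.390 m/s. Fr₁ = V₁/√(g·y₁) = 3.668.
From the momentum equation for a rectangular channel, y₂/y₁ = ½[√(1 + 8Fr₁²) − 1] = ½[√108.65 − 1] = 4.712.
y₂ = 4.712 × 0.04327 = 0.2039 m.
Tailwater y_tw = 0.1249 m: y_tw < y₂, so the jump is swept downstream.

y₂ = 0.2039 m; the jump is swept downstream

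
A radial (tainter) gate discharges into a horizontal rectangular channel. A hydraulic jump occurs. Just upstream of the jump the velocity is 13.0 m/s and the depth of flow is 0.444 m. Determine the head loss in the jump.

Fr₁ = V₁/√(g·y₁) = 13.0/√(9.81×0.444) = 6.23.
By Bélanger, y₂/y₁ = ½[√(1 + 8Fr₁²) − 1] = ½[√311.4 − 1] = 8.32.
y₂ = 8.32 × 0.444 = 3.70 m.
q = V₁·y₁ = 13.0 × 0.444 = 5.77 m²/s. V₂ = q/y₂ = 5.77/3.70 = 1.56 m/s. E₁ = y₁ + V₁²/2g = 9.06 m; E₂ = y₂ + V₂²/2g = 3.82 m. ΔE = E₁ − E₂ = 5.24 m.

ΔE = 5.24 m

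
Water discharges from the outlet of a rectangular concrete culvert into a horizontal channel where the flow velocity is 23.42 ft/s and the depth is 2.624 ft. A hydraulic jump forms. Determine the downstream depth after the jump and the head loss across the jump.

Fr₁ = V₁/√(g·y₁) = 23.42/√(32.2×2.624) = 2.548.
By Bélanger, y₂/y₁ = ½[√(1 + 8Fr₁²) − 1] = ½[√52.933 − 1] = 3.138.
y₂ = 3.138 × 2.624 = 8.233 ft.
q = V₁·y₁ = 23.42 × 2.624 = 61.45 ft²/s. V₂ = q/y₂ = 61.45/8.233 = 7.464 ft/s. E₁ = y₁ + V₁²/2g = 11.14 ft; E₂ = y₂ + V₂²/2g = 9.099 ft. ΔE = E₁ − E₂ = 2.042 ft.

y₂ = 8.233 ft; ΔE = 2.042 ft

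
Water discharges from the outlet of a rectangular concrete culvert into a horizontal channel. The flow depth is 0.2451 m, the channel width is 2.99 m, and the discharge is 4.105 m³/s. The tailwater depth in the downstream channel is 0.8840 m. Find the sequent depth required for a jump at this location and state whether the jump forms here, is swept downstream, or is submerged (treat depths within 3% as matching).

y₂ = 1.136 m; the jump is swept downstream

q = Q/b = 4.105/2.99 = 1.373 m²/s; V₁ = q/y₁ = 5.601 m/s. Fr₁ = V₁/√(g·y₁) = 3.612.
Bélanger equation: y₂/y₁ = ½[√(1 + 8Fr₁²) − 1] = ½[√105.39 − 1] = 4.633.
y₂ = 4.633 × 0.2451 = 1.136 m.
Tailwater y_tw = 0.8840 m: y_tw < y₂, so the jump is swept downstream.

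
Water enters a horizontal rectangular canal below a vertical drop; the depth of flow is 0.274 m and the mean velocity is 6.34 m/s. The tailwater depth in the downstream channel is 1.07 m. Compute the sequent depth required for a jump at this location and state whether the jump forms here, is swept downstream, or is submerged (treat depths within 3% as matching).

y₂ = 1.37 m; the jump is swept downstream

Fr₁ = V₁/√(g·y₁) = 6.34/√(9.81×0.274) = 3.87.
Sequent-depth ratio: y₂/y₁ = ½[√(1 + 8Fr₁²) − 1] = ½[√120.6 − 1] = 4.99.
y₂ = 4.99 × 0.274 = 1.37 m.
Tailwater y_tw = 1.07 m: y_tw < y₂, so the jump is swept downstream.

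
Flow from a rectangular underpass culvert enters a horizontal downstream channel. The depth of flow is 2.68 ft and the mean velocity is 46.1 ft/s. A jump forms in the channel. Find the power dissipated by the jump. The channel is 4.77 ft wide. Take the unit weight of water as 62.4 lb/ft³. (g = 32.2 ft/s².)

Fr₁ = V₁/√(g·y₁) = 46.1/√(32.2×2.68) = 4.96.
From the momentum equation for a rectangular channel, y₂/y₁ = ½[√(1 + 8Fr₁²) − 1] = ½[√198.0 − 1] = 6.54.
y₂ = 6.54 × 2.68 = 17.5 ft.
q = V₁·y₁ = 46.1 × 2.68 = 124 ft²/s. V₂ = q/y₂ = 124/17.5 = 7.05 ft/s. E₁ = y₁ + V₁²/2g = 35.7 ft; E₂ = y₂ + V₂²/2g = 18.3 ft. ΔE = E₁ − E₂ = 17.4 ft.
Q = q·b = 124 × 4.77 = 589 cfs. P = γ·Q·ΔE/550 = 62.4 × 589 × 17.4 / 550 = 1163 hp.

P = 1163 hp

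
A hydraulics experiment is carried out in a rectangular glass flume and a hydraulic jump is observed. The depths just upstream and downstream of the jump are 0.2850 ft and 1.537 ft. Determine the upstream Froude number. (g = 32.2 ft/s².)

For a rectangular channel the momentum equation gives q² = ½·g·y₁·y₂·(y₁ + y₂) = ½×32.2×0.2850×1.537×1.822 = 12.85.
q = √12.85 = 3.585 ft²/s.
V₁ = q/y₁ = 12.58 ft/s; Fr₁ = V₁/√(g·y₁) = 4.152.

Fr₁ = 4.152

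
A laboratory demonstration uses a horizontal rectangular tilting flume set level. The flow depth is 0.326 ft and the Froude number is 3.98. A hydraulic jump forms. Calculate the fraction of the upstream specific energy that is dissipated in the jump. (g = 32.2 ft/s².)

ΔE/E₁ = 0.389 (38.9%)

Fr₁ = 3.98 (given).
From the momentum equation for a rectangular channel, y₂/y₁ = ½[√(1 + 8Fr₁²) − 1] = ½[√127.7 − 1] = 5.15.
y₂ = 5.15 × 0.326 = 1.68 ft.
E₁ = y₁(1 + Fr₁²/2) = 0.326×(1 + 3.98²/2) = 2.91 ft. ΔE = (y₂ − y₁)³/(4y₁y₂) = 1.13 ft. ΔE/E₁ = 1.13/2.91 = 0.389.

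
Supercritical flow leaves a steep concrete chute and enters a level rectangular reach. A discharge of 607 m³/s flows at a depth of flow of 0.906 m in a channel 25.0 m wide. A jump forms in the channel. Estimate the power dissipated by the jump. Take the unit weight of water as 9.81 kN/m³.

P = 155968 kW

q = Q/b = 607/25.0 = 24.3 m²/s; V₁ = q/y₁ = 26.8 m/s. Fr₁ = V₁/√(g·y₁) = 8.99.
By Bélanger, y₂/y₁ = ½[√(1 + 8Fr₁²) − 1] = ½[√647.4 − 1] = 12.2.
y₂ = 12.2 × 0.906 = 11.1 m.
V₂ = q/y₂ = 24.3/11.1 = 2.19 m/s. E₁ = y₁ + V₁²/2g = 37.5 m; E₂ = y₂ + V₂²/2g = 11.3 m. ΔE = E₁ − E₂ = 26.2 m.
P = γ·Q·ΔE = 9.81 × 607 × 26.2 = 155968 kW.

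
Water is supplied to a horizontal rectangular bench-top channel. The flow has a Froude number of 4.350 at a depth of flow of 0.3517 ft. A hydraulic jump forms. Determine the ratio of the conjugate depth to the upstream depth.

y₂/y₁ = 5.672

Fr₁ = 4.350 (given).
Conjugate-depth relation: y₂/y₁ = ½[√(1 + 8Fr₁²) − 1] = ½[√152.38 − 1] = 5.672.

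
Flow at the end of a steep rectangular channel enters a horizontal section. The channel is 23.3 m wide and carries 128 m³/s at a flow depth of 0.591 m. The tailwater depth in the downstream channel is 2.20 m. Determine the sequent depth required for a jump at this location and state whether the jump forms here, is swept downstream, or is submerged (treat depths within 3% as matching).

q = Q/b = 128/23.3 = 5.49 m²/s; V₁ = q/y₁ = 9.30 m/s. Fr₁ = V₁/√(g·y₁) = 3.86.
From the momentum equation for a rectangular channel, y₂/y₁ = ½[√(1 + 8Fr₁²) − 1] = ½[√120.2 − 1] = 4.98.
y₂ = 4.98 × 0.591 = 2.94 m.
Tailwater y_tw = 2.20 m: y_tw < y₂, so the jump is swept downstream.

y₂ = 2.94 m; the jump is swept downstream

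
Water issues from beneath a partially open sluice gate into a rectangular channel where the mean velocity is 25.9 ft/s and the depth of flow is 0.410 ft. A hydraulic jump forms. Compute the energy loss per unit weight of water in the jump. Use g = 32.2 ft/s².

Fr₁ = V₁/√(g·y₁) = 25.9/√(32.2×0.410) = 7.13.
Conjugate-depth relation: y₂/y₁ = ½[√(1 + 8Fr₁²) − 1] = ½[√407.5 − 1] = 9.59.
y₂ = 9.59 × 0.410 = 3.93 ft.
Head loss: ΔE = (y₂ − y₁)³/(4y₁y₂) = (3.93 − 0.410)³/(4×0.410×3.93) = 43.7/6.45 = 6.78 ft.

ΔE = 6.78 ft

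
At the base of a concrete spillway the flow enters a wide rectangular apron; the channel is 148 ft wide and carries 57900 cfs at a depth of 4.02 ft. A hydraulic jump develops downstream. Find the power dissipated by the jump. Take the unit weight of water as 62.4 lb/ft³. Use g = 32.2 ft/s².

q = Q/b = 57900/148 = 391 ft²/s; V₁ = q/y₁ = 97.3 ft/s. Fr₁ = V₁/√(g·y₁) = 8.55.
By Bélanger, y₂/y₁ = ½[√(1 + 8Fr₁²) − 1] = ½[√586.3 − 1] = 11.6.
y₂ = 11.6 × 4.02 = 46.7 ft.
Head loss: ΔE = (y₂ − y₁)³/(4y₁y₂) = (46.7 − 4.02)³/(4×4.02×46.7) = 77527/750 = 103 ft.
P = γ·Q·ΔE/550 = 62.4 × 57900 × 103 / 550 = 678769 hp.

P = 678769 hp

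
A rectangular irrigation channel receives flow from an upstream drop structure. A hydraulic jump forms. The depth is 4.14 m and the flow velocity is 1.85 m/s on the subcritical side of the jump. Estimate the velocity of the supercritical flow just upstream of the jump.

Fr₂ = V₂/√(g·y₂) = 1.85/√(9.81×4.14) = 0.290.
The Bélanger relation is symmetric: y₁/y₂ = ½[√(1 + 8Fr₂²) − 1] = ½[√1.674 − 1] = 0.147.
y₁ = 0.147 × 4.14 = 0.608 m.
V₁ = q/y₁ = 7.66/0.608 = 12.6 m/s.

V₁ = 12.6 m/s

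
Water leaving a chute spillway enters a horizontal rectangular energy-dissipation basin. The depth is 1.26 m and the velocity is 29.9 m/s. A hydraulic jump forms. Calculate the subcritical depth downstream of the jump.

y₂ = 14.5 m

Fr₁ = V₁/√(g·y₁) = 29.9/√(9.81×1.26) = 8.50.
From the momentum equation for a rectangular channel, y₂/y₁ = ½[√(1 + 8Fr₁²) − 1] = ½[√579.6 − 1] = 11.5.
y₂ = 11.5 × 1.26 = 14.5 m.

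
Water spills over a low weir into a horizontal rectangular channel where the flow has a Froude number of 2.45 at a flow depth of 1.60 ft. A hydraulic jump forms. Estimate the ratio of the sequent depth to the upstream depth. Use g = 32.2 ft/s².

y₂/y₁ = 3.00

Fr₁ = 2.45 (given).
Bélanger equation: y₂/y₁ = ½[√(1 + 8Fr₁²) − 1] = ½[√49.02 − 1] = 3.00.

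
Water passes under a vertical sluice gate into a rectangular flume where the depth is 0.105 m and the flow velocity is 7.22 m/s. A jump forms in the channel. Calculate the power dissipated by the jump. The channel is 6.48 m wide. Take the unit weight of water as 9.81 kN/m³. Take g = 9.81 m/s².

P = 83.3 kW

Fr₁ = V₁/√(g·y₁) = 7.22/√(9.81×0.105) = 7.11.
From the momentum equation for a rectangular channel, y₂/y₁ = ½[√(1 + 8Fr₁²) − 1] = ½[√405.9 − 1] = 9.57.
y₂ = 9.57 × 0.105 = 1.01 m.
q = V₁·y₁ = 7.22 × 0.105 = 0.758 m²/s. V₂ = q/y₂ = 0.758/1.01 = 0.754 m/s. E₁ = y₁ + V₁²/2g = 2.76 m; E₂ = y₂ + V₂²/2g = 1.03 m. ΔE = E₁ − E₂ = 1.73 m.
Q = q·b = 0.758 × 6.48 = 4.91 m³/s. P = γ·Q·ΔE = 9.81 × 4.91 × 1.73 = 83.3 kW.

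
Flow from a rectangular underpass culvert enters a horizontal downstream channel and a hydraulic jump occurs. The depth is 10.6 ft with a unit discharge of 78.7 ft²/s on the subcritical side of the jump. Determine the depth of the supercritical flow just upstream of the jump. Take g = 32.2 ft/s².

V₂ = q/y₂ = 78.7/10.6 = 7.42 ft/s; Fr₂ = V₂/√(g·y₂) = 0.402.
Since the conjugate-depth ratio holds either way, y₁/y₂ = ½[√(1 + 8Fr₂²) − 1] = ½[√2.292 − 1] = 0.257.
y₁ = 0.257 × 10.6 = 2.72 ft.

y₁ = 2.72 ft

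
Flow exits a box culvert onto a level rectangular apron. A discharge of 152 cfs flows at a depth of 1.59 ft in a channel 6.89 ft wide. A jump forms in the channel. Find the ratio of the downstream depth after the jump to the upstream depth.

q = Q/b = 152/6.89 = 22.1 ft²/s; V₁ = q/y₁ = 13.9 ft/s. Fr₁ = V₁/√(g·y₁) = 1.94.
From the momentum equation for a rectangular channel, y₂/y₁ = ½[√(1 + 8Fr₁²) − 1] = ½[√31.08 − 1] = 2.29.

y₂/y₁ = 2.29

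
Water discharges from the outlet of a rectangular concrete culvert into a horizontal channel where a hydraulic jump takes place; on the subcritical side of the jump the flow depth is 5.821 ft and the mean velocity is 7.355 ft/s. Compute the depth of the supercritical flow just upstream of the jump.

y₁ = 2.384 ft

Fr₂ = V₂/√(g·y₂) = 7.355/√(32.2×5.821) = 0.5372.
The Bélanger relation is symmetric: y₁/y₂ = ½[√(1 + 8Fr₂²) − 1] = ½[√3.3089 − 1] = 0.4095.
y₁ = 0.4095 × 5.821 = 2.384 ft.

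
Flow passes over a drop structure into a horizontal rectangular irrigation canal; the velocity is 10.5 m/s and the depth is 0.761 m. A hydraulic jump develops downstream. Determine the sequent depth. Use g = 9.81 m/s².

Fr₁ = V₁/√(g·y₁) = 10.5/√(9.81×0.761) = 3.84.
Bélanger equation: y₂/y₁ = ½[√(1 + 8Fr₁²) − 1] = ½[√119.1 − 1] = 4.96.
y₂ = 4.96 × 0.761 = 3.77 m.

y₂ = 3.77 m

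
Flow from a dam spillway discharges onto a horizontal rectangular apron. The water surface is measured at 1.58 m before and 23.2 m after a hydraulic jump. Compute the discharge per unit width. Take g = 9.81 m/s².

For a rectangular channel the momentum equation gives q² = ½·g·y₁·y₂·(y₁ + y₂) = ½×9.81×1.58×23.2×24.8 = 4455.
q = √4455 = 66.7 m²/s.

q = 66.7 m²/s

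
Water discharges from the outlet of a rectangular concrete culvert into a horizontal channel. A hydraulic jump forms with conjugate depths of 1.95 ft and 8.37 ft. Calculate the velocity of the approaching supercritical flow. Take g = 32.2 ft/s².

For a rectangular channel the momentum equation gives q² = ½·g·y₁·y₂·(y₁ + y₂) = ½×32.2×1.95×8.37×10.3 = 2712.
q = √2712 = 52.1 ft²/s.
V₁ = q/y₁ = 52.1/1.95 = 26.7 ft/s.

V₁ = 26.7 ft/s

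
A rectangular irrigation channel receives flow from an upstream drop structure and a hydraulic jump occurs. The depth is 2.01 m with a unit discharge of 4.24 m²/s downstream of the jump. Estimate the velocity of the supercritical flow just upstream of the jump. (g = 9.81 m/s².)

V₂ = q/y₂ = 4.24/2.01 = 2.11 m/s; Fr₂ = V₂/√(g·y₂) = 0.475.
Since the conjugate-depth ratio holds either way, y₁/y₂ = ½[√(1 + 8Fr₂²) − 1] = ½[√2.805 − 1] = 0.337.
y₁ = 0.337 × 2.01 = 0.678 m.
V₁ = q/y₁ = 4.24/0.678 = 6.25 m/s.

V₁ = 6.25 m/s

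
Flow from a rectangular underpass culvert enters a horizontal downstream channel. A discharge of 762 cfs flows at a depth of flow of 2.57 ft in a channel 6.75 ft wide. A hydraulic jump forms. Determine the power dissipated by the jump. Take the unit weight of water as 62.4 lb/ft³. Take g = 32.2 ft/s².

P = 1338 hp

q = Q/b = 762/6.75 = 113 ft²/s; V₁ = q/y₁ = 43.9 ft/s. Fr₁ = V₁/√(g·y₁) = 4.83.
Bélanger equation: y₂/y₁ = ½[√(1 + 8Fr₁²) − 1] = ½[√187.5 − 1] = 6.35.
y₂ = 6.35 × 2.57 = 16.3 ft.
Head loss: ΔE = (y₂ − y₁)³/(4y₁y₂) = (16.3 − 2.57)³/(4×2.57×16.3) = 2595/168 = 15.5 ft.
P = γ·Q·ΔE/550 = 62.4 × 762 × 15.5 / 550 = 1338 hp.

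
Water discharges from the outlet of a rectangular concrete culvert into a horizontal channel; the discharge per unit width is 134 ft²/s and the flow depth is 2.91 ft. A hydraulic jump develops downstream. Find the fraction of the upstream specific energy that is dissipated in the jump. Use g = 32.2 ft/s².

ΔE/E₁ = 0.469 (46.9%)

V₁ = q/y₁ = 134/2.91 = 46.0 ft/s. Fr₁ = V₁/√(g·y₁) = 46.0/√(32.2×2.91) = 4.76.
By Bélanger, y₂/y₁ = ½[√(1 + 8Fr₁²) − 1] = ½[√182.0 − 1] = 6.25.
y₂ = 6.25 × 2.91 = 18.2 ft.
E₁ = y₁ + V₁²/2g = 35.8 ft. ΔE = (y₂ − y₁)³/(4y₁y₂) = 16.8 ft. ΔE/E₁ = 16.8/35.8 = 0.469.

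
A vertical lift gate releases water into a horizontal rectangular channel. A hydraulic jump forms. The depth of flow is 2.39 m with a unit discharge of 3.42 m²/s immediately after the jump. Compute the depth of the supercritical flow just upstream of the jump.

y₁ = 0.362 m

V₂ = q/y₂ = 3.42/2.39 = 1.43 m/s; Fr₂ = V₂/√(g·y₂) = 0.296.
Since the conjugate-depth ratio holds either way, y₁/y₂ = ½[√(1 + 8Fr₂²) − 1] = ½[√1.699 − 1] = 0.152.
y₁ = 0.152 × 2.39 = 0.362 m.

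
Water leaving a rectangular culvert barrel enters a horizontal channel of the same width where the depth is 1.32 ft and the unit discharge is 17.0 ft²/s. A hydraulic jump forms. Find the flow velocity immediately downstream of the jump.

V₂ = 5.51 ft/s

V₁ = q/y₁ = 17.0/1.32 = 12.9 ft/s. Fr₁ = V₁/√(g·y₁) = 12.9/√(32.2×1.32) = 1.98.
From the momentum equation for a rectangular channel, y₂/y₁ = ½[√(1 + 8Fr₁²) − 1] = ½[√32.22 − 1] = 2.34.
y₂ = 2.34 × 1.32 = 3.09 ft.
V₂ = q/y₂ = 17.0/3.09 = 5.51 ft/s.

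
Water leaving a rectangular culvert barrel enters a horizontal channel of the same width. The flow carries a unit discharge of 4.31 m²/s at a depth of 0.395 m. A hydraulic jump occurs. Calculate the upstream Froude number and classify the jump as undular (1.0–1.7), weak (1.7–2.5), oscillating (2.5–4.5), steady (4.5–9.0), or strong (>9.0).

Fr₁ = 5.54; steady jump

V₁ = q/y₁ = 4.31/0.395 = 10.9 m/s. Fr₁ = V₁/√(g·y₁) = 10.9/√(9.81×0.395) = 5.54.
Fr₁ = 5.54 lies in the steady range.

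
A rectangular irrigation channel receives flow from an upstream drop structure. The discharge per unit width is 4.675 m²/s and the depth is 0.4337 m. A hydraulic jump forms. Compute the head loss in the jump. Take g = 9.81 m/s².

ΔE = 3.236 m

V₁ = q/y₁ = 4.675/0.4337 = 10.78 m/s. Fr₁ = V₁/√(g·y₁) = 10.78/√(9.81×0.4337) = 5.226.
By Bélanger, y₂/y₁ = ½[√(1 + 8Fr₁²) − 1] = ½[√219.48 − 1] = 6.907.
y₂ = 6.907 × 0.4337 = 2.996 m.
Head loss: ΔE = (y₂ − y₁)³/(4y₁y₂) = (2.996 − 0.4337)³/(4×0.4337×2.996) = 16.82/5.197 = 3.236 m.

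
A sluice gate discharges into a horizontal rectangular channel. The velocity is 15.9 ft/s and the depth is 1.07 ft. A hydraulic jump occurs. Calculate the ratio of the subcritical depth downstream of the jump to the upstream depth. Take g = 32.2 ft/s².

y₂/y₁ = 3.36

Fr₁ = V₁/√(g·y₁) = 15.9/√(32.2×1.07) = 2.71.
Bélanger equation: y₂/y₁ = ½[√(1 + 8Fr₁²) − 1] = ½[√59.70 − 1] = 3.36.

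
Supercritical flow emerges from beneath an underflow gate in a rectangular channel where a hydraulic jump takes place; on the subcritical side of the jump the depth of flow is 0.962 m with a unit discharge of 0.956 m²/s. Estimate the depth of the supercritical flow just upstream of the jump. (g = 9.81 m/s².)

y₁ = 0.171 m

V₂ = q/y₂ = 0.956/0.962 = 0.994 m/s; Fr₂ = V₂/√(g·y₂) = 0.323.
From the momentum equation (using Fr₂), y₁/y₂ = ½[√(1 + 8Fr₂²) − 1] = ½[√1.837 − 1] = 0.178.
y₁ = 0.178 × 0.962 = 0.171 m.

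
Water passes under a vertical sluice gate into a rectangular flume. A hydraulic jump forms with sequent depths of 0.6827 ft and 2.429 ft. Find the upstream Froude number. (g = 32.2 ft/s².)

For a rectangular channel the momentum equation gives q² = ½·g·y₁·y₂·(y₁ + y₂) = ½×32.2×0.6827×2.429×3.112 = 83.08.
q = √83.08 = 9.115 ft²/s.
V₁ = q/y₁ = 13.35 ft/s; Fr₁ = V₁/√(g·y₁) = 2.848.

Fr₁ = 2.848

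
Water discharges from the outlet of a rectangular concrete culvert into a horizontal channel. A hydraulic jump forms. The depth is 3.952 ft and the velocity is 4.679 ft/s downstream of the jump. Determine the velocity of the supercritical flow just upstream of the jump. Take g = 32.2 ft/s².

Fr₂ = V₂/√(g·y₂) = 4.679/√(32.2×3.952) = 0.4148.
The Bélanger relation is symmetric: y₁/y₂ = ½[√(1 + 8Fr₂²) − 1] = ½[√2.3763 − 1] = 0.2708.
y₁ = 0.2708 × 3.952 = 1.070 ft.
V₁ = q/y₁ = 18.49/1.070 = 17.28 ft/s.

V₁ = 17.28 ft/s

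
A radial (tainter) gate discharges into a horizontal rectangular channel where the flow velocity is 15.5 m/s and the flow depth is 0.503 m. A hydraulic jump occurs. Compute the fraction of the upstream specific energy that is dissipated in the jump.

ΔE/E₁ = 0.619 (61.9%)

Fr₁ = V₁/√(g·y₁) = 15.5/√(9.81×0.503) = 6.98.
Conjugate-depth relation: y₂/y₁ = ½[√(1 + 8Fr₁²) − 1] = ½[√390.5 − 1] = 9.38.
y₂ = 9.38 × 0.503 = 4.72 m.
E₁ = y₁ + V₁²/2g = 12.7 m. ΔE = (y₂ − y₁)³/(4y₁y₂) = 7.89 m. ΔE/E₁ = 7.89/12.7 = 0.619.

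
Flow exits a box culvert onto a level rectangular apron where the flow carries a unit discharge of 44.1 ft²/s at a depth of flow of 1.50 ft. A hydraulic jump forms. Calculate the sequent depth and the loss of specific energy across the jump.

y₂ = 8.26 ft; ΔE = 6.22 ft

V₁ = q/y₁ = 44.1/1.50 = 29.4 ft/s. Fr₁ = V₁/√(g·y₁) = 29.4/√(32.2×1.50) = 4.23.
By Bélanger, y₂/y₁ = ½[√(1 + 8Fr₁²) − 1] = ½[√144.2 − 1] = 5.50.
y₂ = 5.50 × 1.50 = 8.26 ft.
V₂ = q/y₂ = 44.1/8.26 = 5.34 ft/s. E₁ = y₁ + V₁²/2g = 14.9 ft; E₂ = y₂ + V₂²/2g = 8.70 ft. ΔE = E₁ − E₂ = 6.22 ft.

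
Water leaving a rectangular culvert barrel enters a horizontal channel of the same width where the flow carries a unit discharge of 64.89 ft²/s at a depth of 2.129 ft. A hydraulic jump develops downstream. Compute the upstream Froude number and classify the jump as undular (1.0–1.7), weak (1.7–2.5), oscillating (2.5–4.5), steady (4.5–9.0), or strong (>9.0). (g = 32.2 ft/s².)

Fr₁ = 3.681; oscillating jump

V₁ = q/y₁ = 64.89/2.129 = 30.48 ft/s. Fr₁ = V₁/√(g·y₁) = 30.48/√(32.2×2.129) = 3.681.
Fr₁ = 3.681 lies in the oscillating range.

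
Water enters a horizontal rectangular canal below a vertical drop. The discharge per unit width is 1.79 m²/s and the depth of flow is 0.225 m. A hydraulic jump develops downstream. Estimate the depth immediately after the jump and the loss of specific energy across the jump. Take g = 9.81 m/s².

y₂ = 1.60 m; ΔE = 1.79 m

V₁ = q/y₁ = 1.79/0.225 = 7.96 m/s. Fr₁ = V₁/√(g·y₁) = 7.96/√(9.81×0.225) = 5.35.
By Bélanger, y₂/y₁ = ½[√(1 + 8Fr₁²) − 1] = ½[√230.4 − 1] = 7.09.
y₂ = 7.09 × 0.225 = 1.60 m.
Head loss: ΔE = (y₂ − y₁)³/(4y₁y₂) = (1.60 − 0.225)³/(4×0.225×1.60) = 2.57/1.44 = 1.79 m.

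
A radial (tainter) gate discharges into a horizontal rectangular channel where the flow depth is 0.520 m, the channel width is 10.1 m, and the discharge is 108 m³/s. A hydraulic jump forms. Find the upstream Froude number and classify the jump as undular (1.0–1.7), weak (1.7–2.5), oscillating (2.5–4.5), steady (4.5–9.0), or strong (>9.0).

Fr₁ = 9.10; strong jump

q = Q/b = 108/10.1 = 10.7 m²/s; V₁ = q/y₁ = 20.6 m/s. Fr₁ = V₁/√(g·y₁) = 9.10.
Fr₁ = 9.10 lies in the strong range.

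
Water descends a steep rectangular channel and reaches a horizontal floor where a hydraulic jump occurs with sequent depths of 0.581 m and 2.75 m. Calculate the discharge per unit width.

For a rectangular channel the momentum equation gives q² = ½·g·y₁·y₂·(y₁ + y₂) = ½×9.81×0.581×2.75×3.33 = 26.1.
q = √26.1 = 5.11 m²/s.

q = 5.11 m²/s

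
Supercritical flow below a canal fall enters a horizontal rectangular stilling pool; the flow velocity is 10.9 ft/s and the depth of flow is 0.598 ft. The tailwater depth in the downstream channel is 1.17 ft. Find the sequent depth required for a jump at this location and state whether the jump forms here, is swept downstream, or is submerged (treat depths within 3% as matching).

y₂ = 1.82 ft; the jump is swept downstream

Fr₁ = V₁/√(g·y₁) = 10.9/√(32.2×0.598) = 2.48.
Sequent-depth ratio: y₂/y₁ = ½[√(1 + 8Fr₁²) − 1] = ½[√50.36 − 1] = 3.05.
y₂ = 3.05 × 0.598 = 1.82 ft.
Tailwater y_tw = 1.17 ft: y_tw < y₂, so the jump is swept downstream.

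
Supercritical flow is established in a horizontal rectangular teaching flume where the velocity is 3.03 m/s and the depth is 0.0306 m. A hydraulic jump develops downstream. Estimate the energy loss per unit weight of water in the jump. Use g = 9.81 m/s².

Fr₁ = V₁/√(g·y₁) = 3.03/√(9.81×0.0306) = 5.53.
Conjugate-depth relation: y₂/y₁ = ½[√(1 + 8Fr₁²) − 1] = ½[√245.7 − 1] = 7.34.
y₂ = 7.34 × 0.0306 = 0.225 m.
q = V₁·y₁ = 3.03 × 0.0306 = 0.0927 m²/s. V₂ = q/y₂ = 0.0927/0.225 = 0.413 m/s. E₁ = y₁ + V₁²/2g = 0.499 m; E₂ = y₂ + V₂²/2g = 0.233 m. ΔE = E₁ − E₂ = 0.265 m.

ΔE = 0.265 m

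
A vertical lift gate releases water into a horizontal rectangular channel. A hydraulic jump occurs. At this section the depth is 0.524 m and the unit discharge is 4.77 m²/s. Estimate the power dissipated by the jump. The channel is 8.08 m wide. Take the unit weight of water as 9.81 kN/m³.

P = 706 kW

V₁ = q/y₁ = 4.77/0.524 = 9.10 m/s. Fr₁ = V₁/√(g·y₁) = 9.10/√(9.81×0.524) = 4.02.
Conjugate-depth relation: y₂/y₁ = ½[√(1 + 8Fr₁²) − 1] = ½[√130.0 − 1] = 5.20.
y₂ = 5.20 × 0.524 = 2.72 m.
V₂ = q/y₂ = 4.77/2.72 = 1.75 m/s. E₁ = y₁ + V₁²/2g = 4.75 m; E₂ = y₂ + V₂²/2g = 2.88 m. ΔE = E₁ − E₂ = 1.87 m.
Q = q·b = 4.77 × 8.08 = 38.5 m³/s. P = γ·Q·ΔE = 9.81 × 38.5 × 1.87 = 706 kW.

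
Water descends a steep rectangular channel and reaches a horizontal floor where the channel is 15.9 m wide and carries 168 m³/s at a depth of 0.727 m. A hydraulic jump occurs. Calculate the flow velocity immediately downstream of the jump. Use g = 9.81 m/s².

q = Q/b = 168/15.9 = 10.6 m²/s; V₁ = q/y₁ = 14.5 m/s. Fr₁ = V₁/√(g·y₁) = 5.44.
Conjugate-depth relation: y₂/y₁ = ½[√(1 + 8Fr₁²) − 1] = ½[√237.9 − 1] = 7.21.
y₂ = 7.21 × 0.727 = 5.24 m.
V₂ = q/y₂ = 10.6/5.24 = 2.02 m/s.

V₂ = 2.02 m/s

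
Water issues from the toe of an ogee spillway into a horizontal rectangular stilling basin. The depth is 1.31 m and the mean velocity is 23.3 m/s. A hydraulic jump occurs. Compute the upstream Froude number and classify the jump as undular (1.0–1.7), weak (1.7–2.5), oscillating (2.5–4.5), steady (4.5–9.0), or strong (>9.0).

Fr₁ = V₁/√(g·y₁) = 23.3/√(9.81×1.31) = 6.50.
Fr₁ = 6.50 lies in the steady range.

Fr₁ = 6.50; steady jump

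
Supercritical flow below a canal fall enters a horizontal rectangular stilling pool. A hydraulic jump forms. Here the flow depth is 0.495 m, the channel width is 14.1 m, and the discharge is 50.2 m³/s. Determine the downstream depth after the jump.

y₂ = 2.05 m

q = Q/b = 50.2/14.1 = 3.56 m²/s; V₁ = q/y₁ = 7.19 m/s. Fr₁ = V₁/√(g·y₁) = 3.26.
By Bélanger, y₂/y₁ = ½[√(1 + 8Fr₁²) − 1] = ½[√86.23 − 1] = 4.14.
y₂ = 4.14 × 0.495 = 2.05 m.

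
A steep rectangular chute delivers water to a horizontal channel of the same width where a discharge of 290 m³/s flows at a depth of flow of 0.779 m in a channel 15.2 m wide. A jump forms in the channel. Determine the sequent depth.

q = Q/b = 290/15.2 = 19.1 m²/s; V₁ = q/y₁ = 24.5 m/s. Fr₁ = V₁/√(g·y₁) = 8.86.
By Bélanger, y₂/y₁ = ½[√(1 + 8Fr₁²) − 1] = ½[√628.9 − 1] = 12.0.
y₂ = 12.0 × 0.779 = 9.38 m.

y₂ = 9.38 m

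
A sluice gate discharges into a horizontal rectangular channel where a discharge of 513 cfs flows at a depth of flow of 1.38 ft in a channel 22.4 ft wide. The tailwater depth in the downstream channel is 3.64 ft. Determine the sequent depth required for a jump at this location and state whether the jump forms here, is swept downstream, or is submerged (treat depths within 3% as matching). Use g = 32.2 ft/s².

y₂ = 4.22 ft; the jump is swept downstream

q = Q/b = 513/22.4 = 22.9 ft²/s; V₁ = q/y₁ = 16.6 ft/s. Fr₁ = V₁/√(g·y₁) = 2.49.
Conjugate-depth relation: y₂/y₁ = ½[√(1 + 8Fr₁²) − 1] = ½[√50.58 − 1] = 3.06.
y₂ = 3.06 × 1.38 = 4.22 ft.
Tailwater y_tw = 3.64 ft: y_tw < y₂, so the jump is swept downstream.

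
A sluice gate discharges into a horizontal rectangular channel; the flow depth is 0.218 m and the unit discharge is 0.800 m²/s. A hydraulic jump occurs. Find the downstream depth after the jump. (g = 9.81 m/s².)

y₂ = 0.672 m

V₁ = q/y₁ = 0.800/0.218 = 3.67 m/s. Fr₁ = V₁/√(g·y₁) = 3.67/√(9.81×0.218) = 2.51.
From the momentum equation for a rectangular channel, y₂/y₁ = ½[√(1 + 8Fr₁²) − 1] = ½[√51.38 − 1] = 3.08.
y₂ = 3.08 × 0.218 = 0.672 m.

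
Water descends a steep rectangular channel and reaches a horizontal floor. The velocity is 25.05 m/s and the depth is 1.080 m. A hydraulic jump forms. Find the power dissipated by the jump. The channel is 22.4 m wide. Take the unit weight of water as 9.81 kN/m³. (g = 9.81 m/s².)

P = 128055 kW

Fr₁ = V₁/√(g·y₁) = 25.05/√(9.81×1.080) = 7.696.
Sequent-depth ratio: y₂/y₁ = ½[√(1 + 8Fr₁²) − 1] = ½[√474.82 − 1] = 10.40.
y₂ = 10.40 × 1.080 = 11.23 m.
Head loss: ΔE = (y₂ − y₁)³/(4y₁y₂) = (11.23 − 1.080)³/(4×1.080×11.23) = 1045/48.50 = 21.54 m.
q = V₁·y₁ = 25.05 × 1.080 = 27.05 m²/s. Q = q·b = 27.05 × 22.4 = 606.0 m³/s. P = γ·Q·ΔE = 9.81 × 606.0 × 21.54 = 128055 kW.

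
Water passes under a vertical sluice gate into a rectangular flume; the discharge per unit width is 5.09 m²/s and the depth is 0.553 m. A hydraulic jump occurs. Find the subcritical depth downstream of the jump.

V₁ = q/y₁ = 5.09/0.553 = 9.20 m/s. Fr₁ = V₁/√(g·y₁) = 9.20/√(9.81×0.553) = 3.95.
Conjugate-depth relation: y₂/y₁ = ½[√(1 + 8Fr₁²) − 1] = ½[√125.9 − 1] = 5.11.
y₂ = 5.11 × 0.553 = 2.83 m.

y₂ = 2.83 m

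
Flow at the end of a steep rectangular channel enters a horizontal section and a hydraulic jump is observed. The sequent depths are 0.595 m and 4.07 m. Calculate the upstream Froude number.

For a rectangular channel the momentum equation gives q² = ½·g·y₁·y₂·(y₁ + y₂) = ½×9.81×0.595×4.07×4.67 = 55.4.
q = √55.4 = 7.44 m²/s.
V₁ = q/y₁ = 12.5 m/s; Fr₁ = V₁/√(g·y₁) = 5.18.

Fr₁ = 5.18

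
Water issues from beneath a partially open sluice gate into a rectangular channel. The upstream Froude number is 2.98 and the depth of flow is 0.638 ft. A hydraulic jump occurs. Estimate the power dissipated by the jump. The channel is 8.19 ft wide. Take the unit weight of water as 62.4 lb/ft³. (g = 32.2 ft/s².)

P = 7.05 hp

Fr₁ = 2.98 (given).
Conjugate-depth relation: y₂/y₁ = ½[√(1 + 8Fr₁²) − 1] = ½[√72.04 − 1] = 3.74.
y₂ = 3.74 × 0.638 = 2.39 ft.
V₁ = Fr₁·√(g·y₁) = 2.98×√(32.2×0.638) = 13.5 ft/s; q = V₁·y₁ = 8.62 ft²/s. V₂ = q/y₂ = 8.62/2.39 = 3.61 ft/s. E₁ = y₁ + V₁²/2g = 3.47 ft; E₂ = y₂ + V₂²/2g = 2.59 ft. ΔE = E₁ − E₂ = 0.880 ft.
Q = q·b = 8.62 × 8.19 = 70.6 cfs. P = γ·Q·ΔE/550 = 62.4 × 70.6 × 0.880 / 550 = 7.05 hp.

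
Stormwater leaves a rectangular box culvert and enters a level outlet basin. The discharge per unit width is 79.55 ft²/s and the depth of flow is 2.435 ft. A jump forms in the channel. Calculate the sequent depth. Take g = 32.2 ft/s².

y₂ = 11.55 ft

V₁ = q/y₁ = 79.55/2.435 = 32.67 ft/s. Fr₁ = V₁/√(g·y₁) = 32.67/√(32.2×2.435) = 3.689.
Conjugate-depth relation: y₂/y₁ = ½[√(1 + 8Fr₁²) − 1] = ½[√109.90 − 1] = 4.742.
y₂ = 4.742 × 2.435 = 11.55 ft.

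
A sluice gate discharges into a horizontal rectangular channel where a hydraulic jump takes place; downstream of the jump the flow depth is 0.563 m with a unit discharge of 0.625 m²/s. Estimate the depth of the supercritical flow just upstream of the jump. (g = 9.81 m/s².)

y₁ = 0.188 m

V₂ = q/y₂ = 0.625/0.563 = 1.11 m/s; Fr₂ = V₂/√(g·y₂) = 0.472.
Since the conjugate-depth ratio holds either way, y₁/y₂ = ½[√(1 + 8Fr₂²) − 1] = ½[√2.785 − 1] = 0.334.
y₁ = 0.334 × 0.563 = 0.188 m.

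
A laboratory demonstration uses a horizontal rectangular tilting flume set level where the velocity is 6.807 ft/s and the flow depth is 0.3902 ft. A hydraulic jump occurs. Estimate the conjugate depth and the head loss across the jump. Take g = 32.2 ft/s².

y₂ = 0.8824 ft; ΔE = 0.08659 ft

Fr₁ = V₁/√(g·y₁) = 6.807/√(32.2×0.3902) = 1.920.
Conjugate-depth relation: y₂/y₁ = ½[√(1 + 8Fr₁²) − 1] = ½[√30.502 − 1] = 2.261.
y₂ = 2.261 × 0.3902 = 0.8824 ft.
q = V₁·y₁ = 6.807 × 0.3902 = 2.656 ft²/s. V₂ = q/y₂ = 2.656/0.8824 = 3.010 ft/s. E₁ = y₁ + V₁²/2g = 1.110 ft; E₂ = y₂ + V₂²/2g = 1.023 ft. ΔE = E₁ − E₂ = 0.08659 ft.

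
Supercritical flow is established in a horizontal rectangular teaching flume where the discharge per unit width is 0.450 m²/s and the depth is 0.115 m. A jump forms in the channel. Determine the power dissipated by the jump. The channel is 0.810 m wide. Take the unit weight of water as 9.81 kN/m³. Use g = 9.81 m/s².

P = 1.13 kW

V₁ = q/y₁ = 0.450/0.115 = 3.91 m/s. Fr₁ = V₁/√(g·y₁) = 3.91/√(9.81×0.115) = 3.68.
Bélanger equation: y₂/y₁ = ½[√(1 + 8Fr₁²) − 1] = ½[√109.6 − 1] = 4.73.
y₂ = 4.73 × 0.115 = 0.544 m.
Head loss: ΔE = (y₂ − y₁)³/(4y₁y₂) = (0.544 − 0.115)³/(4×0.115×0.544) = 0.0792/0.250 = 0.316 m.
Q = q·b = 0.450 × 0.810 = 0.365 m³/s. P = γ·Q·ΔE = 9.81 × 0.365 × 0.316 = 1.13 kW.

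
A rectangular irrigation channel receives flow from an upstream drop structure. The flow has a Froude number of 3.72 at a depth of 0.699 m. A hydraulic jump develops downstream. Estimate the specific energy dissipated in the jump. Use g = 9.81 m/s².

Fr₁ = 3.72 (given).
Bélanger equation: y₂/y₁ = ½[√(1 + 8Fr₁²) − 1] = ½[√111.7 − 1] = 4.78.
y₂ = 4.78 × 0.699 = 3.34 m.
Head loss: ΔE = (y₂ − y₁)³/(4y₁y₂) = (3.34 − 0.699)³/(4×0.699×3.34) = 18.5/9.35 = 1.98 m.

ΔE = 1.98 m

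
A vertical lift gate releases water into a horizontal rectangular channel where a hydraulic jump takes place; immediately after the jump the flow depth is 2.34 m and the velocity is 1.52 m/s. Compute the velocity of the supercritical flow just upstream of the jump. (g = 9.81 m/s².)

V₁ = 8.85 m/s

Fr₂ = V₂/√(g·y₂) = 1.52/√(9.81×2.34) = 0.317.
From the momentum equation (using Fr₂), y₁/y₂ = ½[√(1 + 8Fr₂²) − 1] = ½[√1.805 − 1] = 0.172.
y₁ = 0.172 × 2.34 = 0.402 m.
V₁ = q/y₁ = 3.56/0.402 = 8.85 m/s.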